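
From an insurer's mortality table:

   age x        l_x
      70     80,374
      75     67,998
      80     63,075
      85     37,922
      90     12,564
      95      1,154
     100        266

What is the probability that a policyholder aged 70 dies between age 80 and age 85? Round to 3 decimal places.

We want 10|5q70 = (l_80 − l_85)/l_70.
This is the probability of reaching 80 but not 85, conditional on being alive at 70: (l_80 − l_85) / l_70.
= (63,075 − 37,922) / 80,374 = 25,153 / 80,374 = 0.312949.

0.313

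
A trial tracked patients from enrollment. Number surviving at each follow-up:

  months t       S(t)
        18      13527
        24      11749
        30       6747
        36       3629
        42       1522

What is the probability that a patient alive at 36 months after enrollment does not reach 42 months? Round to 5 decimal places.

P(die before 42 | alive at 36) = 1 − S(42)/S(36) = 1 − 1522/3629 = (2107)/3629 = 0.580601.

0.58060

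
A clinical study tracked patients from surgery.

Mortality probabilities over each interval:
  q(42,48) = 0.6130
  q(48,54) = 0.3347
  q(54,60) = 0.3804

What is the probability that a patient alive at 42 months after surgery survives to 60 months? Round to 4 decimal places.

0.1595

Chaining the interval survival probabilities: (1 − 0.6130) × (1 − 0.3347) × (1 − 0.3804).
= 0.3870 × 0.6653 × 0.6196 = 0.159529.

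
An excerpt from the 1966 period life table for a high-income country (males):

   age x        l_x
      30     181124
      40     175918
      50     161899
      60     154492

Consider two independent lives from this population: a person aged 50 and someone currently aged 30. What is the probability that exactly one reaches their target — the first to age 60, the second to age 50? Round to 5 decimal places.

p₁ = l_60/l_50 = 154492/161899 = 0.954249; p₂ = l_50/l_30 = 161899/181124 = 0.893857.
P(exactly one) = p₁(1−p₂) + (1−p₁)p₂ = 0.101287 + 0.040895 = 0.142182.

0.14218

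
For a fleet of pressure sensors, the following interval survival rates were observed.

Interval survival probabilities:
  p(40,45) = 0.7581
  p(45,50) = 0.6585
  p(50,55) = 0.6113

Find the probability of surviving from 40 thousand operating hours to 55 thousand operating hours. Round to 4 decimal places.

0.3052

Survival from 40 to 55 is the product of surviving each interval: 0.7581 × 0.6585 × 0.6113.
= 0.305166.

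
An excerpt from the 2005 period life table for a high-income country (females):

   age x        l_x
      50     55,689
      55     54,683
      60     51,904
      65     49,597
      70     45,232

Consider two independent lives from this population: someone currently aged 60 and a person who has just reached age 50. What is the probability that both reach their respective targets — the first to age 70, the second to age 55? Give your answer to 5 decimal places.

p₁ = l_70/l_60 = 45,232/51,904 = 0.871455; p₂ = l_55/l_50 = 54,683/55,689 = 0.981935.
P(both) = p₁ × p₂ = 0.871455 × 0.981935 = 0.855712.

0.85571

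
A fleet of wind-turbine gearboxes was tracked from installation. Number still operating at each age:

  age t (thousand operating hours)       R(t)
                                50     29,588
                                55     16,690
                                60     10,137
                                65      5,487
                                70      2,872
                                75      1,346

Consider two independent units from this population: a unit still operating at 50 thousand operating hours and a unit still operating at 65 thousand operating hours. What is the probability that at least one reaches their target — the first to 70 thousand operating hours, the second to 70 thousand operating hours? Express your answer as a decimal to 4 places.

0.5697

p₁ = R(70)/R(50) = 2,872/29,588 = 0.097066; p₂ = R(70)/R(65) = 2,872/5,487 = 0.523419.
P(at least one) = 1 − (1−p₁)(1−p₂) = 1 − 0.902934 × 0.476581 = 0.569679.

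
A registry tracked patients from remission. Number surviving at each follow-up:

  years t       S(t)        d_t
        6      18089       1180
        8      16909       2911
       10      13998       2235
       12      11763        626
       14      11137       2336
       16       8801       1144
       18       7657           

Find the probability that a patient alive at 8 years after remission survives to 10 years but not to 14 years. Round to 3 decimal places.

0.169

This is the probability of reaching 10 but not 14, conditional on being alive at 8: (S(10) − S(14)) / S(8).
= (13998 − 11137) / 16909 = 2861 / 16909 = 0.169200.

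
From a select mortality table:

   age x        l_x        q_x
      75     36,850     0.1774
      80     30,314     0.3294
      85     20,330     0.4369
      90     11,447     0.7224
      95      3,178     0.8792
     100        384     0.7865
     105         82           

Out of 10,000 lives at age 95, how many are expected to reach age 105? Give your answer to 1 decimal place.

The relevant probability is 82/3,178 = 0.025802.
Expected number = 10,000 × 0.025802 = 258.0.

258.0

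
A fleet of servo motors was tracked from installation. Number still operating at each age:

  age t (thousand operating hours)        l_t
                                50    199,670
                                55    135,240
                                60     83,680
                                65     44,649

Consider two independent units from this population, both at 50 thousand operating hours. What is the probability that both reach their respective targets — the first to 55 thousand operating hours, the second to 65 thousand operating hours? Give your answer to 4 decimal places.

p₁ = l_55/l_50 = 135,240/199,670 = 0.677318; p₂ = l_65/l_50 = 44,649/199,670 = 0.223614.
P(both) = p₁ × p₂ = 0.677318 × 0.223614 = 0.151458.

0.1515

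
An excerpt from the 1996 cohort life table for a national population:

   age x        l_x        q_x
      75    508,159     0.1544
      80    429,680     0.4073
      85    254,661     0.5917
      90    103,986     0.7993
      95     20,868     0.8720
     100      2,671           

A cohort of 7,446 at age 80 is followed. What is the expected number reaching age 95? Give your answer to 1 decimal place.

361.6

The relevant probability is 20,868/429,680 = 0.048566.
Expected number = 7,446 × 0.048566 = 361.6.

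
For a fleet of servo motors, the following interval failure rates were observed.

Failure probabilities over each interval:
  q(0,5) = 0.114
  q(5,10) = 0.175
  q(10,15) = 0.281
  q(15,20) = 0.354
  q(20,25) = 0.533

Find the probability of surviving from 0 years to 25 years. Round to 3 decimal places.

Chaining the interval survival probabilities: (1 − 0.114) × (1 − 0.175) × (1 − 0.281) × (1 − 0.354) × (1 − 0.533).
= 0.886 × 0.825 × 0.719 × 0.646 × 0.467 = 0.158550.

0.159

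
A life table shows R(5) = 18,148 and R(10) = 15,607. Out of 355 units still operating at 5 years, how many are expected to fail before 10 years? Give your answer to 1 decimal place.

The relevant probability is 1 − 15,607/18,148 = 0.140015.
Expected number = 355 × 0.140015 = 49.7.

49.7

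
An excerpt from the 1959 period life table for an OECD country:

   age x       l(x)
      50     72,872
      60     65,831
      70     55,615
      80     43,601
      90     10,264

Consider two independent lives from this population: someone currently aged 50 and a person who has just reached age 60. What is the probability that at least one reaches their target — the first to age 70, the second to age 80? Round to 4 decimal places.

0.9200

p₁ = l(70)/l(50) = 55,615/72,872 = 0.763188; p₂ = l(80)/l(60) = 43,601/65,831 = 0.662317.
P(at least one) = 1 − (1−p₁)(1−p₂) = 1 − 0.236812 × 0.337683 = 0.920033.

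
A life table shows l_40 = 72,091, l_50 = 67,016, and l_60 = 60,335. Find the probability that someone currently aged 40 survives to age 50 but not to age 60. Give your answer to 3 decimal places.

We want 10|10q40 = (l_50 − l_60)/l_40.
This is the probability of reaching 50 but not 60, conditional on being alive at 40: (l_50 − l_60) / l_40.
= (67,016 − 60,335) / 72,091 = 6,681 / 72,091 = 0.092675.

0.093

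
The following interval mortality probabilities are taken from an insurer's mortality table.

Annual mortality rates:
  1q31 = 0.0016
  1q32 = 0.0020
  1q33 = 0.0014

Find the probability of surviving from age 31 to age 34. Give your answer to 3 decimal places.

0.995

The overall survival probability is (1 − 0.0016) × (1 − 0.0020) × (1 − 0.0014).
= 0.9984 × 0.9980 × 0.9986 = 0.995008.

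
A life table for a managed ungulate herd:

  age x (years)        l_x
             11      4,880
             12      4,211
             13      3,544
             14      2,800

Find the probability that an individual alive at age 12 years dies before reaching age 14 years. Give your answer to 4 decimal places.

P(die before 14 | alive at 12) = 1 − l_14/l_12 = 1 − 2,800/4,211 = (1,411)/4,211 = 0.335075.

0.3351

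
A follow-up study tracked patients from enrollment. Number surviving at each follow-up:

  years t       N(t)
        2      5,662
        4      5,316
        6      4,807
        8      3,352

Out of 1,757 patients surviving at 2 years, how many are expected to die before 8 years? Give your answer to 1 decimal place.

716.8

The relevant probability is 1 − 3,352/5,662 = 0.407983.
Expected number = 1,757 × 0.407983 = 716.8.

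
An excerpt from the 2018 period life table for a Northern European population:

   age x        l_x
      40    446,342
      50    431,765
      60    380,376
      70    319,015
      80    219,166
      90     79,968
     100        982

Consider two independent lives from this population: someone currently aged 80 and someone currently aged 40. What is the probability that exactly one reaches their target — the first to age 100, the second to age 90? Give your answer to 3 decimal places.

0.182

p₁ = l_100/l_80 = 982/219,166 = 0.004481; p₂ = l_90/l_40 = 79,968/446,342 = 0.179163.
P(exactly one) = p₁(1−p₂) + (1−p₁)p₂ = 0.003678 + 0.178360 = 0.182038.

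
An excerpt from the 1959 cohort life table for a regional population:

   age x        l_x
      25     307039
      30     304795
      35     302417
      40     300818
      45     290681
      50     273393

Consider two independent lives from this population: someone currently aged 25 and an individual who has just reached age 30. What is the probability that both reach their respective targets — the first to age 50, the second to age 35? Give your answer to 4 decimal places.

p₁ = l_50/l_25 = 273393/307039 = 0.890418; p₂ = l_35/l_30 = 302417/304795 = 0.992198.
P(both) = p₁ × p₂ = 0.890418 × 0.992198 = 0.883471.

0.8835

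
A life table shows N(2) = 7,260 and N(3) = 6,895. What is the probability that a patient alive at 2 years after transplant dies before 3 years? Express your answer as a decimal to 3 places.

0.050

P(die before 3 | alive at 2) = 1 − N(3)/N(2) = 1 − 6,895/7,260 = (365)/7,260 = 0.050275.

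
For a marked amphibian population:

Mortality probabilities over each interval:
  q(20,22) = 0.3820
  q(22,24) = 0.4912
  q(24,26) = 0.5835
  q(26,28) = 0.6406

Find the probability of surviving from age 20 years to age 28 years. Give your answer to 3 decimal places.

0.047

The overall survival probability is (1 − 0.3820) × (1 − 0.4912) × (1 − 0.5835) × (1 − 0.6406).
= 0.6180 × 0.5088 × 0.4165 × 0.3594 = 0.047068.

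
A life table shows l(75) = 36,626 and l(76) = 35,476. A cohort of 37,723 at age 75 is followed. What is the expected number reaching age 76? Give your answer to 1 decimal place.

36538.6

The relevant probability is 35,476/36,626 = 0.968602.
Expected number = 37,723 × 0.968602 = 36538.6.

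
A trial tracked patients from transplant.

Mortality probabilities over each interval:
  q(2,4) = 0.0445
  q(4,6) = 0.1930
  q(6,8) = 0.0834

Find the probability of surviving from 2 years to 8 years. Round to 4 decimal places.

0.7068

The overall survival probability is (1 − 0.0445) × (1 − 0.1930) × (1 − 0.0834).
= 0.9555 × 0.8070 × 0.9166 = 0.706780.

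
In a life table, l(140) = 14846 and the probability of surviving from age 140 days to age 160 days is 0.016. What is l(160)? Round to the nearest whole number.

l(160) = l(140) × p = 14846 × 0.016 = 238.

238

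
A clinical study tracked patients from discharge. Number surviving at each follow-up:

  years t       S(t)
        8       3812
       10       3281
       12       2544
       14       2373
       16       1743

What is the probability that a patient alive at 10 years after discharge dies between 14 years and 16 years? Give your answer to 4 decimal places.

0.1920

This is the probability of reaching 14 but not 16, conditional on being alive at 10: (S(14) − S(16)) / S(10).
= (2373 − 1743) / 3281 = 630 / 3281 = 0.192015.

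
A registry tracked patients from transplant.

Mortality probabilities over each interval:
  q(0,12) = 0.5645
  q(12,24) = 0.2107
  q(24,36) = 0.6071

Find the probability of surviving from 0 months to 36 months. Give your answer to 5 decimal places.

The overall survival probability is (1 − 0.5645) × (1 − 0.2107) × (1 − 0.6071).
= 0.4355 × 0.7893 × 0.3929 = 0.135056.

0.13506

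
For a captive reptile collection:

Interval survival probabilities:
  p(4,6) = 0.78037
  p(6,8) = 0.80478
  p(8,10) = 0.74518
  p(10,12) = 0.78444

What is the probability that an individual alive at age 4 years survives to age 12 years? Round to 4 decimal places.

Survival from 4 to 12 is the product of surviving each interval: 0.78037 × 0.80478 × 0.74518 × 0.78444.
= 0.367112.

0.3671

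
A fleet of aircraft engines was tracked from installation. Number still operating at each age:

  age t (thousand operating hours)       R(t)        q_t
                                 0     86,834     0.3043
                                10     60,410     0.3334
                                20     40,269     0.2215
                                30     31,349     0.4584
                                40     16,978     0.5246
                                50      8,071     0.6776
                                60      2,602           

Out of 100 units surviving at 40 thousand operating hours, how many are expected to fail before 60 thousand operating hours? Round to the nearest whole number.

The relevant probability is 1 − 2,602/16,978 = 0.846743.
Expected number = 100 × 0.846743 = 85.

85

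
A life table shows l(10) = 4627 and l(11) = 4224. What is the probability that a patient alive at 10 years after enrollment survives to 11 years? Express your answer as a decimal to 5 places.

The conditional survival probability is l(11)/l(10) = 4224/4627 = 0.912903.

0.91290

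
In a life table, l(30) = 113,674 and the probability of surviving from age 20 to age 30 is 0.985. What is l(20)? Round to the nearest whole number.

l(20) = l(30) / p = 113,674 / 0.985 = 115405.

115405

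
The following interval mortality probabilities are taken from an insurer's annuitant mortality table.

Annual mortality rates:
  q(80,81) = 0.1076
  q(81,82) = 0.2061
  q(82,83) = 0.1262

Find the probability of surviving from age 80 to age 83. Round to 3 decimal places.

0.619

The overall survival probability is (1 − 0.1076) × (1 − 0.2061) × (1 − 0.1262).
= 0.8924 × 0.7939 × 0.8738 = 0.619067.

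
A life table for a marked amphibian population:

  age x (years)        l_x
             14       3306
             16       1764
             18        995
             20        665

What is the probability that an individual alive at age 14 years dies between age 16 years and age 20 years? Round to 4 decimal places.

This is the probability of reaching 16 but not 20, conditional on being alive at 14: (l_16 − l_20) / l_14.
= (1764 − 665) / 3306 = 1099 / 3306 = 0.332426.

0.3324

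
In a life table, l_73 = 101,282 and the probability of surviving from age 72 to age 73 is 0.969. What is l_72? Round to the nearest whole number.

l_72 = l_73 / p = 101,282 / 0.969 = 104522.

104522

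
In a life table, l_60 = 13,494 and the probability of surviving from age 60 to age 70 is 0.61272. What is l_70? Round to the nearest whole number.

8268

l_70 = l_60 × p = 13,494 × 0.61272 = 8268.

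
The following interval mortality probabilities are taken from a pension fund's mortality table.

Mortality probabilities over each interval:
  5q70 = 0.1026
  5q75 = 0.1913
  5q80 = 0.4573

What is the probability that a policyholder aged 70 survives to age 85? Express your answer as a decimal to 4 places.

0.3939

15p70 = (1 − 0.1026) × (1 − 0.1913) × (1 − 0.4573).
= 0.8974 × 0.8087 × 0.5427 = 0.393852.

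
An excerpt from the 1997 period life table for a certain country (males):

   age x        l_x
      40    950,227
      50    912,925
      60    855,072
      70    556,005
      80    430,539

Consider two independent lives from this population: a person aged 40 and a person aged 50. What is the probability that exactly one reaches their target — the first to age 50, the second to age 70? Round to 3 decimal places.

0.400

p₁ = l_50/l_40 = 912,925/950,227 = 0.960744; p₂ = l_70/l_50 = 556,005/912,925 = 0.609037.
P(exactly one) = p₁(1−p₂) + (1−p₁)p₂ = 0.375615 + 0.023908 = 0.399524.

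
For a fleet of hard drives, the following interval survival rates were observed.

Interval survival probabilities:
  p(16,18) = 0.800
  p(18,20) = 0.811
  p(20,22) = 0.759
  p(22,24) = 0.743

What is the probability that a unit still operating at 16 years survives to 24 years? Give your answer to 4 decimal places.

0.3659

Chaining the interval survival probabilities: 0.800 × 0.811 × 0.759 × 0.743.
= 0.365882.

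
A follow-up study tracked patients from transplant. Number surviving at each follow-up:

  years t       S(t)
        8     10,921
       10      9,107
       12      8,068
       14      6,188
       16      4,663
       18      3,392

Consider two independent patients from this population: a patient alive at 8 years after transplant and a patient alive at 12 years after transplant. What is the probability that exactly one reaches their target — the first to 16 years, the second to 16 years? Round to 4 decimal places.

0.5114

p₁ = S(16)/S(8) = 4,663/10,921 = 0.426976; p₂ = S(16)/S(12) = 4,663/8,068 = 0.577962.
P(exactly one) = p₁(1−p₂) + (1−p₁)p₂ = 0.180200 + 0.331186 = 0.511386.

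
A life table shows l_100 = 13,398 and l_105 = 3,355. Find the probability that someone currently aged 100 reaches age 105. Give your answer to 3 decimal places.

We want 5p100 = l_105/l_100.
The conditional survival probability is l_105/l_100 = 3,355/13,398 = 0.250411.

0.250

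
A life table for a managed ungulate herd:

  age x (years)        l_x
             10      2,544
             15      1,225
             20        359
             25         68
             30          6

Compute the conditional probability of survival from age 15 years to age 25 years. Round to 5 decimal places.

The conditional survival probability is l_25/l_15 = 68/1,225 = 0.055510.

0.05551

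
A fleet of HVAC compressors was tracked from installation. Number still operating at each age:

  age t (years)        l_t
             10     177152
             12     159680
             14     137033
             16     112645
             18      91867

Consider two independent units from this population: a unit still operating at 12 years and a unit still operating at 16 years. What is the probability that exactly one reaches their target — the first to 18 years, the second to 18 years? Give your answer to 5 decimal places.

0.45247

p₁ = l_18/l_12 = 91867/159680 = 0.575319; p₂ = l_18/l_16 = 91867/112645 = 0.815544.
P(exactly one) = p₁(1−p₂) + (1−p₁)p₂ = 0.106121 + 0.346346 = 0.452467.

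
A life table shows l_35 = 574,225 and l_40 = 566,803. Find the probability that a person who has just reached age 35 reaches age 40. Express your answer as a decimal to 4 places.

0.9871

We want 5p35 = l_40/l_35.
The conditional survival probability is l_40/l_35 = 566,803/574,225 = 0.987075.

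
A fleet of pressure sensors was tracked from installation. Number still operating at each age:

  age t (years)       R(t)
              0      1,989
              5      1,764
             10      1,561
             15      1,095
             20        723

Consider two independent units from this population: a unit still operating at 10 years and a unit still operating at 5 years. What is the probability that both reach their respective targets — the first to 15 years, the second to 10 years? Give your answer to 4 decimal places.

p₁ = R(15)/R(10) = 1,095/1,561 = 0.701473; p₂ = R(10)/R(5) = 1,561/1,764 = 0.884921.
P(both) = p₁ × p₂ = 0.701473 × 0.884921 = 0.620748.

0.6207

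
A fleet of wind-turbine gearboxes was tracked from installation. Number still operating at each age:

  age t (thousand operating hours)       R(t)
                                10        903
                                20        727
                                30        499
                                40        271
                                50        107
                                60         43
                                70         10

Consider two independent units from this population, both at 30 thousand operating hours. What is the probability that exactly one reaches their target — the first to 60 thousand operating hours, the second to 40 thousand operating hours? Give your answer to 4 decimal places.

0.5357

p₁ = R(60)/R(30) = 43/499 = 0.086172; p₂ = R(40)/R(30) = 271/499 = 0.543086.
P(exactly one) = p₁(1−p₂) + (1−p₁)p₂ = 0.039373 + 0.496287 = 0.535660.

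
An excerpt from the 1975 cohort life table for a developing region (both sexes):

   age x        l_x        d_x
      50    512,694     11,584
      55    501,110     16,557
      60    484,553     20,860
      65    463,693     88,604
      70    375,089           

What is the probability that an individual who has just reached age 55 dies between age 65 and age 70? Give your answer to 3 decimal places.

0.177

We want 10|5q55 = (l_65 − l_70)/l_55.
This is the probability of reaching 65 but not 70, conditional on being alive at 55: (l_65 − l_70) / l_55.
= (463,693 − 375,089) / 501,110 = 88,604 / 501,110 = 0.176815.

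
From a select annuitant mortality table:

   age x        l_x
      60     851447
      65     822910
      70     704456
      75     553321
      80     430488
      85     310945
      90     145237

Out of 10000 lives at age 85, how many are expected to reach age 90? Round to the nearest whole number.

The relevant probability is 145237/310945 = 0.467083.
Expected number = 10000 × 0.467083 = 4671.

4671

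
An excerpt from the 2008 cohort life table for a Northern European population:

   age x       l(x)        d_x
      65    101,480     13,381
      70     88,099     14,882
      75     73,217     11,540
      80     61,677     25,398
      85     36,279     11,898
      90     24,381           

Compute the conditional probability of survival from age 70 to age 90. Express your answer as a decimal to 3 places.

The conditional survival probability is l(90)/l(70) = 24,381/88,099 = 0.276745.

0.277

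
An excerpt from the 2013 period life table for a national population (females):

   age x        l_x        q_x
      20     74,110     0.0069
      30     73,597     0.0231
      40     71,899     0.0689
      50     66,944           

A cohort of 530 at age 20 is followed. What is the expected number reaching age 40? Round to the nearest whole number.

514

The relevant probability is 71,899/74,110 = 0.970166.
Expected number = 530 × 0.970166 = 514.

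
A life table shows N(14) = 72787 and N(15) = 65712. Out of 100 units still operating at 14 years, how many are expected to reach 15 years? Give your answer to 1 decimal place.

90.3

The relevant probability is 65712/72787 = 0.902799.
Expected number = 100 × 0.902799 = 90.3.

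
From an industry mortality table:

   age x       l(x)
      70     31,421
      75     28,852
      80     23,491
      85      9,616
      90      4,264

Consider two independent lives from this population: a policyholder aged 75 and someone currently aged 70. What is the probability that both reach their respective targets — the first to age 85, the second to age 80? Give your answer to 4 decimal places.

0.2492

p₁ = l(85)/l(75) = 9,616/28,852 = 0.333287; p₂ = l(80)/l(70) = 23,491/31,421 = 0.747621.
P(both) = p₁ × p₂ = 0.333287 × 0.747621 = 0.249172.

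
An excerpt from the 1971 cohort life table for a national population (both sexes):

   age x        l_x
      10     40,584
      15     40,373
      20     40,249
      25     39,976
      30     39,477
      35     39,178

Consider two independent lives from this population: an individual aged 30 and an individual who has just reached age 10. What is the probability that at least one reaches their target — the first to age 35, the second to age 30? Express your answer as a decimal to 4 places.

p₁ = l_35/l_30 = 39,178/39,477 = 0.992426; p₂ = l_30/l_10 = 39,477/40,584 = 0.972723.
P(at least one) = 1 − (1−p₁)(1−p₂) = 1 − 0.007574 × 0.027277 = 0.999793.

0.9998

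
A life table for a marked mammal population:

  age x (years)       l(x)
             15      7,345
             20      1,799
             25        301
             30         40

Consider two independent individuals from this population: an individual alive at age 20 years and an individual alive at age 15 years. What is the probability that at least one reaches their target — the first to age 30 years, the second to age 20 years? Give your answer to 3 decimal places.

p₁ = l(30)/l(20) = 40/1,799 = 0.022235; p₂ = l(20)/l(15) = 1,799/7,345 = 0.244929.
P(at least one) = 1 − (1−p₁)(1−p₂) = 1 − 0.977765 × 0.755071 = 0.261718.

0.262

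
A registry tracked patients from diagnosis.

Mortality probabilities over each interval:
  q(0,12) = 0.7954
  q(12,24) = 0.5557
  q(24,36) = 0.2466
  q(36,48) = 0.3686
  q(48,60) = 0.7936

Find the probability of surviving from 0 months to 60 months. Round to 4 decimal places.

0.0089

The overall survival probability is (1 − 0.7954) × (1 − 0.5557) × (1 − 0.2466) × (1 − 0.3686) × (1 − 0.7936).
= 0.2046 × 0.4443 × 0.7534 × 0.6314 × 0.2064 = 0.008925.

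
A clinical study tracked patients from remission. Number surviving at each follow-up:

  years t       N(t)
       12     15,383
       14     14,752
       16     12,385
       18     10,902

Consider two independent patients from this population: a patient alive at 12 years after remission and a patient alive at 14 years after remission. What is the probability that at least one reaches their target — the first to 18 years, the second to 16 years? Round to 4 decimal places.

p₁ = N(18)/N(12) = 10,902/15,383 = 0.708704; p₂ = N(16)/N(14) = 12,385/14,752 = 0.839547.
P(at least one) = 1 − (1−p₁)(1−p₂) = 1 − 0.291296 × 0.160453 = 0.953261.

0.9533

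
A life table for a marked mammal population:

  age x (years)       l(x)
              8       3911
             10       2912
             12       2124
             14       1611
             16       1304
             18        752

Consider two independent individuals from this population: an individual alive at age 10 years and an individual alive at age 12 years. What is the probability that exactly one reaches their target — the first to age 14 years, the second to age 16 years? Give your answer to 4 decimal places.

0.4879

p₁ = l(14)/l(10) = 1611/2912 = 0.553228; p₂ = l(16)/l(12) = 1304/2124 = 0.613936.
P(exactly one) = p₁(1−p₂) + (1−p₁)p₂ = 0.213581 + 0.274289 = 0.487871.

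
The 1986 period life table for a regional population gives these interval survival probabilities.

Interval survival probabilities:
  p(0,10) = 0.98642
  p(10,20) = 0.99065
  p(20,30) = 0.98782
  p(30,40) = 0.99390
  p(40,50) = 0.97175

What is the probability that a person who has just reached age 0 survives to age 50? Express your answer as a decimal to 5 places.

Survival from 0 to 50 is the product of surviving each interval: 0.98642 × 0.99065 × 0.98782 × 0.99390 × 0.97175.
= 0.932303.

0.93230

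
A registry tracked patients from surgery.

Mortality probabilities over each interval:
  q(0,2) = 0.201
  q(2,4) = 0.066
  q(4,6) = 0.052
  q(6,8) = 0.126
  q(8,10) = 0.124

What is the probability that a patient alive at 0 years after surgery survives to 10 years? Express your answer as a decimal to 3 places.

Survival from 0 to 10 is the product of surviving each interval: (1 − 0.201) × (1 − 0.066) × (1 − 0.052) × (1 − 0.126) × (1 − 0.124).
= 0.799 × 0.934 × 0.948 × 0.874 × 0.876 = 0.541648.

0.542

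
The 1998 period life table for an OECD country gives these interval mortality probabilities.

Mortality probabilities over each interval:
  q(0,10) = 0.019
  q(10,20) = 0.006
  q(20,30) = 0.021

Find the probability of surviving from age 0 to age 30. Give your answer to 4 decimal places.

P(survive 0→30) = (1 − 0.019) × (1 − 0.006) × (1 − 0.021).
= 0.981 × 0.994 × 0.979 = 0.954637.

0.9546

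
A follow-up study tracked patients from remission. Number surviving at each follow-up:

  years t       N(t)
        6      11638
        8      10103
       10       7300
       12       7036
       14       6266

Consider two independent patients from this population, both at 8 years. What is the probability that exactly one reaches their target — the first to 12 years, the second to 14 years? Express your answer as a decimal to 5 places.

p₁ = N(12)/N(8) = 7036/10103 = 0.696427; p₂ = N(14)/N(8) = 6266/10103 = 0.620212.
P(exactly one) = p₁(1−p₂) + (1−p₁)p₂ = 0.264495 + 0.188280 = 0.452774.

0.45277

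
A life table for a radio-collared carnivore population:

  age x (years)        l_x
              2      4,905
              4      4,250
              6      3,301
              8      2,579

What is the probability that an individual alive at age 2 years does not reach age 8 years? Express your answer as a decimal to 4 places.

0.4742

P(die before 8 | alive at 2) = 1 − l_8/l_2 = 1 − 2,579/4,905 = (2,326)/4,905 = 0.474210.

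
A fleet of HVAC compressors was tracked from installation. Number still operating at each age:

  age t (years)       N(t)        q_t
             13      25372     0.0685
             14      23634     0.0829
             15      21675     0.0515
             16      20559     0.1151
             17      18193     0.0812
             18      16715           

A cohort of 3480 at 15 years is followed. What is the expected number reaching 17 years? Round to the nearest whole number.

The relevant probability is 18193/21675 = 0.839354.
Expected number = 3480 × 0.839354 = 2921.

2921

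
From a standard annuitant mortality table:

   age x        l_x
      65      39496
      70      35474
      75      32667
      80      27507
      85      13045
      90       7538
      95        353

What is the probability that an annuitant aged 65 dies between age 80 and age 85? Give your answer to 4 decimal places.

We want 15|5q65 = (l_80 − l_85)/l_65.
This is the probability of reaching 80 but not 85, conditional on being alive at 65: (l_80 − l_85) / l_65.
= (27507 − 13045) / 39496 = 14462 / 39496 = 0.366164.

0.3662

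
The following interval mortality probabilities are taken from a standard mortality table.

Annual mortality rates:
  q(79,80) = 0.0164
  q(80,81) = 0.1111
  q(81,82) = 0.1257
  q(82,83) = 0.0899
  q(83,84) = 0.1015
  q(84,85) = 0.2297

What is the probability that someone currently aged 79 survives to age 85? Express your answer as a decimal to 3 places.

0.482

Chaining the interval survival probabilities: (1 − 0.0164) × (1 − 0.1111) × (1 − 0.1257) × (1 − 0.0899) × (1 − 0.1015) × (1 − 0.2297).
= 0.9836 × 0.8889 × 0.8743 × 0.9101 × 0.8985 × 0.7703 = 0.481503.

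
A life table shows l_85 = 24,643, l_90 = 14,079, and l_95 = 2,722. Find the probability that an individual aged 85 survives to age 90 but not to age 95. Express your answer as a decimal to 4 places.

We want 5|5q85 = (l_90 − l_95)/l_85.
This is the probability of reaching 90 but not 95, conditional on being alive at 85: (l_90 − l_95) / l_85.
= (14,079 − 2,722) / 24,643 = 11,357 / 24,643 = 0.460861.

0.4609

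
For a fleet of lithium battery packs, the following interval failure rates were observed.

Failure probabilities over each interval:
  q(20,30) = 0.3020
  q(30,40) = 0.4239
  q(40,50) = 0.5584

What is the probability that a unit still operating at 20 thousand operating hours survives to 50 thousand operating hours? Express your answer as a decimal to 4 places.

0.1776

P(survive 20→50) = (1 − 0.3020) × (1 − 0.4239) × (1 − 0.5584).
= 0.6980 × 0.5761 × 0.4416 = 0.177575.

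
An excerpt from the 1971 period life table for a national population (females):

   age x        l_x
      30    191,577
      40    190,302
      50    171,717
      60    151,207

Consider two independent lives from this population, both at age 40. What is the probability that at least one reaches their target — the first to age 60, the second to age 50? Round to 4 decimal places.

0.9799

p₁ = l_60/l_40 = 151,207/190,302 = 0.794563; p₂ = l_50/l_40 = 171,717/190,302 = 0.902339.
P(at least one) = 1 − (1−p₁)(1−p₂) = 1 − 0.205437 × 0.097661 = 0.979937.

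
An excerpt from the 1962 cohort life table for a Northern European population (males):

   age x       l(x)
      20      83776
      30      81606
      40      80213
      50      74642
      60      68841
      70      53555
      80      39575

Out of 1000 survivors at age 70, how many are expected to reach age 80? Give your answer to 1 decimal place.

The relevant probability is 39575/53555 = 0.738960.
Expected number = 1000 × 0.738960 = 739.0.

739.0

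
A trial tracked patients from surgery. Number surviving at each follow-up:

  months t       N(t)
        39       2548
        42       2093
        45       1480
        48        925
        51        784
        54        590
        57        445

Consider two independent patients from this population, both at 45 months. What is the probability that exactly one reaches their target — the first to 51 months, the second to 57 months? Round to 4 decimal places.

p₁ = N(51)/N(45) = 784/1480 = 0.529730; p₂ = N(57)/N(45) = 445/1480 = 0.300676.
P(exactly one) = p₁(1−p₂) + (1−p₁)p₂ = 0.370453 + 0.141399 = 0.511852.

0.5119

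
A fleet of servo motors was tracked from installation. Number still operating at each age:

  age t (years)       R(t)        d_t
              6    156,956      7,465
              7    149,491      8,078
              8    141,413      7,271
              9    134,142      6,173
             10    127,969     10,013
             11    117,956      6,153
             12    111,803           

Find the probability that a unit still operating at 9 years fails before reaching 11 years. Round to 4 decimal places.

P(fail before 11 | operational at 9) = 1 − R(11)/R(9) = 1 − 117,956/134,142 = (16,186)/134,142 = 0.120663.

0.1207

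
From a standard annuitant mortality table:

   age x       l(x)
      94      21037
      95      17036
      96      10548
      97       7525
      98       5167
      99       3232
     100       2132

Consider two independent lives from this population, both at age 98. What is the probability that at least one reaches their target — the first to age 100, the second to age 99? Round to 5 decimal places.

0.78003

p₁ = l(100)/l(98) = 2132/5167 = 0.412619; p₂ = l(99)/l(98) = 3232/5167 = 0.625508.
P(at least one) = 1 − (1−p₁)(1−p₂) = 1 − 0.587381 × 0.374492 = 0.780031.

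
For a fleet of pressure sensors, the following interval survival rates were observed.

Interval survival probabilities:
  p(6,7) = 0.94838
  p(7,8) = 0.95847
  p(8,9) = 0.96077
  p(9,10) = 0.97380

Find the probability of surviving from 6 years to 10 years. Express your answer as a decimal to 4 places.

Survival from 6 to 10 is the product of surviving each interval: 0.94838 × 0.95847 × 0.96077 × 0.97380.
= 0.850453.

0.8505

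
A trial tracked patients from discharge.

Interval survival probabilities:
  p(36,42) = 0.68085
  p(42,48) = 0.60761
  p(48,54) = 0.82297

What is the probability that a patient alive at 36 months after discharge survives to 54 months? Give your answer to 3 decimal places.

The overall survival probability is 0.68085 × 0.60761 × 0.82297.
= 0.340456.

0.340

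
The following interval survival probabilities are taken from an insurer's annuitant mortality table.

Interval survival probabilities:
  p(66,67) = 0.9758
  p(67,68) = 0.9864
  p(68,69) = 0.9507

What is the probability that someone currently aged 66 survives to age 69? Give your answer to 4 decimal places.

P(survive 66→69) = 0.9758 × 0.9864 × 0.9507.
= 0.915076.

0.9151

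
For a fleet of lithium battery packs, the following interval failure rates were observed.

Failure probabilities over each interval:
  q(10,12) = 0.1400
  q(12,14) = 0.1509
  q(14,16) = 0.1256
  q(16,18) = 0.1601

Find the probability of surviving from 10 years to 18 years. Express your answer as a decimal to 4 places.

Survival from 10 to 18 is the product of surviving each interval: (1 − 0.1400) × (1 − 0.1509) × (1 − 0.1256) × (1 − 0.1601).
= 0.8600 × 0.8491 × 0.8744 × 0.8399 = 0.536284.

0.5363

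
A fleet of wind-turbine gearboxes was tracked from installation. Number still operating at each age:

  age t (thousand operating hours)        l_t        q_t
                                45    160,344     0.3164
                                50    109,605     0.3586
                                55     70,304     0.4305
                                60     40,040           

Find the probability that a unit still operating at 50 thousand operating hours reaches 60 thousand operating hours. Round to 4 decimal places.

0.3653

The conditional survival probability is l_60/l_50 = 40,040/109,605 = 0.365312.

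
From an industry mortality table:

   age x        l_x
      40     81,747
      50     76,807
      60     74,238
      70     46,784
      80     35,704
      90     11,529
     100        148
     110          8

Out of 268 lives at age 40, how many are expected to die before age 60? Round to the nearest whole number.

The relevant probability is 1 − 74,238/81,747 = 0.091857.
Expected number = 268 × 0.091857 = 25.

25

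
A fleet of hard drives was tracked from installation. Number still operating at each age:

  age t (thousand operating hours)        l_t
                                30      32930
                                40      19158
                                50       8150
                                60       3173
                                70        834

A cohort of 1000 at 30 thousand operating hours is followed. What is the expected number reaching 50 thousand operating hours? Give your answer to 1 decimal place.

247.5

The relevant probability is 8150/32930 = 0.247495.
Expected number = 1000 × 0.247495 = 247.5.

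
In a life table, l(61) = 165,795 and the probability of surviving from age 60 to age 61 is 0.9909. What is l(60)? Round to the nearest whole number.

167318

l(60) = l(61) / p = 165,795 / 0.9909 = 167318.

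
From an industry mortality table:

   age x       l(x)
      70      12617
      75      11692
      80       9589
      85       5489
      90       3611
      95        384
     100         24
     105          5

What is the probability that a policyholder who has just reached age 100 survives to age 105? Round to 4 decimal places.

The conditional survival probability is l(105)/l(100) = 5/24 = 0.208333.

0.2083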